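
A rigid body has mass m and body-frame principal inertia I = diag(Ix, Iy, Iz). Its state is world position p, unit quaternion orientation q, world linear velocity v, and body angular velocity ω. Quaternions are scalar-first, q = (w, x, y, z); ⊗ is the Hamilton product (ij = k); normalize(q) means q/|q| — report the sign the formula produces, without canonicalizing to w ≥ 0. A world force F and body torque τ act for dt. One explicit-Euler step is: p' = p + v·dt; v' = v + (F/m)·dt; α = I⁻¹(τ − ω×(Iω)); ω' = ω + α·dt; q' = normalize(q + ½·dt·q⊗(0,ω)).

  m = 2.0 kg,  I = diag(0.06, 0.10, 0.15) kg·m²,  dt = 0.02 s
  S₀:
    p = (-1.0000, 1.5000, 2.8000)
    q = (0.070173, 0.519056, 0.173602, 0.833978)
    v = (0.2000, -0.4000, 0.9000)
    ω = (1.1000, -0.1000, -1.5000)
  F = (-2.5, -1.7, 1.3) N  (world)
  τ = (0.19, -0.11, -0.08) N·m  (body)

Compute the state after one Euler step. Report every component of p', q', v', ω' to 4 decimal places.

ω×(Iω) gyroscopic = (0.0075, 0.1485, -0.0044)
α = I⁻¹(τ − ω×Iω) = (3.0417, -2.5850, -0.5040)
ω' = ω + α·dt = (1.1608, -0.1517, -1.5101)
q⊗(0,ω) = (0.6973656, -0.0998149, 1.6889425, -0.3481273)
updated quaternion q' = (0.0771, 0.5180, 0.1905, 0.8304)
p + v·dt = (-0.9960, 1.4920, 2.8180)
new velocity v' = (0.1750, -0.4170, 0.9130)

p' = (-0.9960, 1.4920, 2.8180)
q' = (0.0771, 0.5180, 0.1905, 0.8304)
v' = (0.1750, -0.4170, 0.9130)
ω' = (1.1608, -0.1517, -1.5101)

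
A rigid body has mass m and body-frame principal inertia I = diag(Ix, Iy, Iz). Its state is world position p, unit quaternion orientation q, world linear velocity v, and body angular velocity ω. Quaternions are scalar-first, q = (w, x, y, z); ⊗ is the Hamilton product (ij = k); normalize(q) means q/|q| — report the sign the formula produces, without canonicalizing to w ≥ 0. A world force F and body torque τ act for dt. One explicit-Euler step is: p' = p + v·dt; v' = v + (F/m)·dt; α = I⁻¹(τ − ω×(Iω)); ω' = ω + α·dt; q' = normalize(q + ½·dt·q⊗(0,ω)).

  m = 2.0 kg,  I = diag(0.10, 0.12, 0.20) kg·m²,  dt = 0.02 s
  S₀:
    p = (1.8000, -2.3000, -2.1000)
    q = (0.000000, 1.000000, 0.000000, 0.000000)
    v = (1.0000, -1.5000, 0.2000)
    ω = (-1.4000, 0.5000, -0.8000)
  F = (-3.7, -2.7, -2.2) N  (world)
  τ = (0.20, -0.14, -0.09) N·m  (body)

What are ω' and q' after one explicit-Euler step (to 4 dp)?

(τ − ω×Iω)/I = (2.3200, -0.2333, -0.3800)
ω' = ω + α·dt = (-1.3536, 0.4953, -0.8076)
Hamilton product q⊗(0,ω) = (1.4000000, 0.0000000, 0.8000000, 0.5000000)
q' = normalize(q + ½dt·q⊗(0,ω)) = (0.0140, 0.9999, 0.0080, 0.0050)

ω' = (-1.3536, 0.4953, -0.8076)
q' = (0.0140, 0.9999, 0.0080, 0.0050)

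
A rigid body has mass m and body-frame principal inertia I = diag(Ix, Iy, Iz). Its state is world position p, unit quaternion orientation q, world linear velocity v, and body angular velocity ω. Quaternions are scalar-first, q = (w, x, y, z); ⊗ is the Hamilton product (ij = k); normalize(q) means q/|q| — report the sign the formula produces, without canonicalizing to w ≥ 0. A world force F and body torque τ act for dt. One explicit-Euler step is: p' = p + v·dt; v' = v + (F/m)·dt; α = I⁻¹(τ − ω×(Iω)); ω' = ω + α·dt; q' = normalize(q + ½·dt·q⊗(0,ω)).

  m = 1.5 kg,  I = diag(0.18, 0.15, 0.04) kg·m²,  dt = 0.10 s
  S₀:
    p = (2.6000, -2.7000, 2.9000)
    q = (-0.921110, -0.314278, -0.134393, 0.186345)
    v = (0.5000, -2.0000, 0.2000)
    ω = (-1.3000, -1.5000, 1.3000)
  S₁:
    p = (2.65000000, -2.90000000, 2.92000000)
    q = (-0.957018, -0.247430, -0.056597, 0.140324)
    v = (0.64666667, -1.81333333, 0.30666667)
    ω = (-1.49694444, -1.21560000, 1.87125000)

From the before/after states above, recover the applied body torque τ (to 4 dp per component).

rate change Δω = (-0.19694444, 0.28440000, 0.57125000)
τ = I·(Δω/dt) + ω₀×(Iω₀) = (-0.1400, 0.1900, 0.1700)

τ = (-0.1400, 0.1900, 0.1700)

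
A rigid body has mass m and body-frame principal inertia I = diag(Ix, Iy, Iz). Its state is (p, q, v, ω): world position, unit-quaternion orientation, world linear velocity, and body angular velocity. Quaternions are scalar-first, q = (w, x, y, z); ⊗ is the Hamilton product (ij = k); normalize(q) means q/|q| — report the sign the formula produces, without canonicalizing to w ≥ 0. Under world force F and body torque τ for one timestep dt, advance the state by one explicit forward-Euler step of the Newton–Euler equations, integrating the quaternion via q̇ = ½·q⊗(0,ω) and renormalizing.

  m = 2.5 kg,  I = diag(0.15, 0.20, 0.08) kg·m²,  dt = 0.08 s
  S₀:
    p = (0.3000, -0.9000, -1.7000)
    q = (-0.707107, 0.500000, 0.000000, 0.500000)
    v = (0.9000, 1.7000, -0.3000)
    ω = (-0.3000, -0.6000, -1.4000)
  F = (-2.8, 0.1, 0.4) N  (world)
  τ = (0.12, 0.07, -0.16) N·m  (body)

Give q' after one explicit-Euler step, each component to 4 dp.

q⊗(0,ω) = (0.8500000, 0.5121321, 0.9742642, 0.6899498)
q' = normalize(q + ½dt·q⊗(0,ω)) = (-0.6718, 0.5195, 0.0389, 0.5266)

q' = (-0.6718, 0.5195, 0.0389, 0.5266)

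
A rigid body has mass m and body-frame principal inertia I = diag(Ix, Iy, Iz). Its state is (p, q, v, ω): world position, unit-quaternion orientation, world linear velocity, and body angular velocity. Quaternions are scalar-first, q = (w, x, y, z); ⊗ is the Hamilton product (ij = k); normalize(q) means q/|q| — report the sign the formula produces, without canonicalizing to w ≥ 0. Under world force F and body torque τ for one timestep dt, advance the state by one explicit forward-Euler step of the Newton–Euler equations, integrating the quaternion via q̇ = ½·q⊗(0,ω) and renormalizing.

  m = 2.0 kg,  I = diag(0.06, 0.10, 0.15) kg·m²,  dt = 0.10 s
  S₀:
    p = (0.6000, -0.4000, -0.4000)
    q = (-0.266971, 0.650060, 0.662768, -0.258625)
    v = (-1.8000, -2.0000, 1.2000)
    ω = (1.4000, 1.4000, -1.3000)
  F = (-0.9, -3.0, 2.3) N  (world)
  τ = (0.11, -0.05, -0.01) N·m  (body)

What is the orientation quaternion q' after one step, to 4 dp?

q' = (-0.3731, 0.6022, 0.6636, -0.2405)

Hamilton product q⊗(0,ω) = (-2.1741717, -0.8732828, 0.1092436, 0.3292711)
q' = normalize(q + ½dt·q⊗(0,ω)) = (-0.3731, 0.6022, 0.6636, -0.2405)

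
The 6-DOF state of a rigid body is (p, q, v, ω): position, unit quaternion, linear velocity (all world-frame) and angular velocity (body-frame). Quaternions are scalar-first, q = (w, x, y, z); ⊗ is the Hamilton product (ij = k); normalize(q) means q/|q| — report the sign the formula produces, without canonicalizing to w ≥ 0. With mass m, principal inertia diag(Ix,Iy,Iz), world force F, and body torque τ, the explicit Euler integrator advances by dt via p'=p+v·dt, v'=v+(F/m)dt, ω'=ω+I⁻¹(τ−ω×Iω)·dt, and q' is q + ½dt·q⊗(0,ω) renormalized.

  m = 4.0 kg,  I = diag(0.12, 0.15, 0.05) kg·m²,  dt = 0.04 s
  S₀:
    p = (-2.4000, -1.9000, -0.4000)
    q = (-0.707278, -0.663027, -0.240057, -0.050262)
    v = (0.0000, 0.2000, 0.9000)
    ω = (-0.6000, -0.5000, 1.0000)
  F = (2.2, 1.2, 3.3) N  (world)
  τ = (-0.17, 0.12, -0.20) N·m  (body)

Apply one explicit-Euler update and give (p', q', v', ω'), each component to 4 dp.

p' = (-2.4000, -1.8920, -0.3640)
q' = (-0.7164, -0.6596, -0.2190, -0.0606)
v' = (0.0220, 0.2120, 0.9330)
ω' = (-0.6733, -0.4568, 0.8328)

ω×(Iω) gyroscopic = (0.0500, -0.0420, 0.0090)
(τ − ω×Iω)/I = (-1.8333, 1.0800, -4.1800)
ω' = ω + α·dt = (-0.6733, -0.4568, 0.8328)
2q̇ = q⊗(0,ω) = (-0.4675827, 0.1591788, 1.0468232, -0.5197987)
q + ½dt·q⊗(0,ω), renormalized = (-0.7164, -0.6596, -0.2190, -0.0606)
a = (0.5500, 0.3000, 0.8250)
p' = p + v·dt = (-2.4000, -1.8920, -0.3640)
v' = v + a·dt = (0.0220, 0.2120, 0.9330)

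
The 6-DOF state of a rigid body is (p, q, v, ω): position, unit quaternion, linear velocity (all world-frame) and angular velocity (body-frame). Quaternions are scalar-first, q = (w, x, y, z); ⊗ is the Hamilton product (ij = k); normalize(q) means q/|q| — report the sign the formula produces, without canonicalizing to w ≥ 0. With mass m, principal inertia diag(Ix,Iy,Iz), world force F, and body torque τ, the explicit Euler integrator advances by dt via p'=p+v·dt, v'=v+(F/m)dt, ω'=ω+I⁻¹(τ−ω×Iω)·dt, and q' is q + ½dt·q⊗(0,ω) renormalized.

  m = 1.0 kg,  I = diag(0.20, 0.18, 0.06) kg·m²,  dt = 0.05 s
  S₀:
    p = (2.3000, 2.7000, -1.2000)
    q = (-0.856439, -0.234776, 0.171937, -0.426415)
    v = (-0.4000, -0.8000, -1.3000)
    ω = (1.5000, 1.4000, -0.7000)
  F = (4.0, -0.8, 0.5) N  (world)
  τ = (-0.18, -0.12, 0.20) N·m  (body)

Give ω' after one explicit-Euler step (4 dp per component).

ω' = (1.4256, 1.4075, -0.4983)

precession coupling ω×(Iω) = (0.1176, -0.1470, -0.0420)
(τ − ω×Iω)/I = (-1.4880, 0.1500, 4.0333)
ω' = ω + α·dt = (1.4256, 1.4075, -0.4983)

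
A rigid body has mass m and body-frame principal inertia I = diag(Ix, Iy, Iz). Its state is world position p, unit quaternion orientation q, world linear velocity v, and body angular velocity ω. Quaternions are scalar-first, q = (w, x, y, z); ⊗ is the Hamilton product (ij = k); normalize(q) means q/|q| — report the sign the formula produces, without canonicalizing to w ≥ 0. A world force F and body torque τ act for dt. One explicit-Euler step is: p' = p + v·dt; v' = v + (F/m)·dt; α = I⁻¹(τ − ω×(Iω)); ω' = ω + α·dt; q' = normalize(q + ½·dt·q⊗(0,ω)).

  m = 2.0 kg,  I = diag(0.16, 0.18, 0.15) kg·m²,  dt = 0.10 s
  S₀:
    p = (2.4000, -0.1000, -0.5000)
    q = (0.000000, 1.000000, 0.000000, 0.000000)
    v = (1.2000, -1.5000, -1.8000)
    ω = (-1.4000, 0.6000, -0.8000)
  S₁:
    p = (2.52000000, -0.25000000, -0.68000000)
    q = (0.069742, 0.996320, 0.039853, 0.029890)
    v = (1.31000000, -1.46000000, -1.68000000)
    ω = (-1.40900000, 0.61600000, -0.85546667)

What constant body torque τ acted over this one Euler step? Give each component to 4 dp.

rate change Δω = (-0.00900000, 0.01600000, -0.05546667)
gyro term ω₀×Iω₀ = (0.0144, 0.0112, -0.0168)
applied torque τ = (0.0000, 0.0400, -0.1000)

τ = (0.0000, 0.0400, -0.1000)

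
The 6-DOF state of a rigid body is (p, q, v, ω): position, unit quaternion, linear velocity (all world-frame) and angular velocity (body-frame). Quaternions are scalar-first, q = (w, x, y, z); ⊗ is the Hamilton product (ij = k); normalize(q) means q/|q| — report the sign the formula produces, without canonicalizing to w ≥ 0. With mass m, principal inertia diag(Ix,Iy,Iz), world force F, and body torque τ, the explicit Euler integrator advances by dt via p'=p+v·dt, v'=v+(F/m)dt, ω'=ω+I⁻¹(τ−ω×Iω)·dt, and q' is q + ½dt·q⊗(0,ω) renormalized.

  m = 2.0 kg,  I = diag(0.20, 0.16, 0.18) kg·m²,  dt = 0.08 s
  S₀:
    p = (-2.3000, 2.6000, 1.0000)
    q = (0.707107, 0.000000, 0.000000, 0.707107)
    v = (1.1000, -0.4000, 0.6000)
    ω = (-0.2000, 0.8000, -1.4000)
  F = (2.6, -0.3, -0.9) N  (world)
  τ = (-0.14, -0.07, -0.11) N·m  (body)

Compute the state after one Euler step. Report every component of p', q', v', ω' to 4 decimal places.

a = F/m = (1.3000, -0.1500, -0.4500)
new position p' = (-2.2120, 2.5680, 1.0480)
v' = v + a·dt = (1.2040, -0.4120, 0.5640)
precession coupling ω×(Iω) = (-0.0224, 0.0056, 0.0064)
(τ − ω×Iω)/I = (-0.5880, -0.4725, -0.6467)
ω' = ω + α·dt = (-0.2470, 0.7622, -1.4517)
2q̇ = q⊗(0,ω) = (0.9899498, -0.7071070, 0.4242642, -0.9899498)
q' = normalize(q + ½dt·q⊗(0,ω)) = (0.7451, -0.0282, 0.0169, 0.6661)

p' = (-2.2120, 2.5680, 1.0480)
q' = (0.7451, -0.0282, 0.0169, 0.6661)
v' = (1.2040, -0.4120, 0.5640)
ω' = (-0.2470, 0.7622, -1.4517)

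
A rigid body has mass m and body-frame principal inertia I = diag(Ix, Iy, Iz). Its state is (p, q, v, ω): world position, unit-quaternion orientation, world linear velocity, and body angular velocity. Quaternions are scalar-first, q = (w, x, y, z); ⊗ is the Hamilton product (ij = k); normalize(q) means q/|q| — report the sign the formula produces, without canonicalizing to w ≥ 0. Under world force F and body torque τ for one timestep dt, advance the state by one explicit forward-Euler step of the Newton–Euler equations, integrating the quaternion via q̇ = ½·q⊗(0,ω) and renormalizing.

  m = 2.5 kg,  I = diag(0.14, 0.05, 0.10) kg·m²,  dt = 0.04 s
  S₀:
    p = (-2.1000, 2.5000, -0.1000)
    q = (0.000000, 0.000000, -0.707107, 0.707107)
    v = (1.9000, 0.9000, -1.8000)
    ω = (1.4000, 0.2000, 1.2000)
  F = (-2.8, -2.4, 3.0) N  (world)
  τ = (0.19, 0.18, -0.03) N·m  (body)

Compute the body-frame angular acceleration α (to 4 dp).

gyro term ω×Iω = (0.0120, 0.0672, -0.0252)
(τ − ω×Iω)/I = (1.2714, 2.2560, -0.0480)

α = (1.2714, 2.2560, -0.0480)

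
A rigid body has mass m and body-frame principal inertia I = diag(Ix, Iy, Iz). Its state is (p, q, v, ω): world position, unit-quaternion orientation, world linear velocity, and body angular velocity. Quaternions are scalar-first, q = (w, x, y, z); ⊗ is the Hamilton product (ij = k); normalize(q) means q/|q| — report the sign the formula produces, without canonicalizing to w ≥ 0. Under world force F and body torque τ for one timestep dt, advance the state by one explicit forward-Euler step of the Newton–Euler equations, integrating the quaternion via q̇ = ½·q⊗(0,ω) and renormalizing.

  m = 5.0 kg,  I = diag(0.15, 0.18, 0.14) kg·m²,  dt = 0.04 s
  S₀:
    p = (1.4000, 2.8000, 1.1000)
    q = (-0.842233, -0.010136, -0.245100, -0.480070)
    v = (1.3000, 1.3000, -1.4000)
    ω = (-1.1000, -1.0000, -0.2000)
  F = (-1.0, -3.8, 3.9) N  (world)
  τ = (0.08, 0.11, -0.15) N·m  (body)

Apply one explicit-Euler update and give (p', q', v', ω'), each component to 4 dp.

p' = (1.4520, 2.8520, 1.0440)
q' = (-0.8489, -0.0002, -0.2176, -0.4817)
v' = (1.2920, 1.2696, -1.3688)
ω' = (-1.0765, -0.9760, -0.2523)

angular accel α = (0.5867, 0.5989, -1.3071)
ω' = ω + α·dt = (-1.0765, -0.9760, -0.2523)
q⊗(0,ω) = (-0.3522636, 0.4954063, 1.3682828, -0.0910274)
q' = normalize(q + ½dt·q⊗(0,ω)) = (-0.8489, -0.0002, -0.2176, -0.4817)
a = F/m = (-0.2000, -0.7600, 0.7800)
p + v·dt = (1.4520, 2.8520, 1.0440)
new velocity v' = (1.2920, 1.2696, -1.3688)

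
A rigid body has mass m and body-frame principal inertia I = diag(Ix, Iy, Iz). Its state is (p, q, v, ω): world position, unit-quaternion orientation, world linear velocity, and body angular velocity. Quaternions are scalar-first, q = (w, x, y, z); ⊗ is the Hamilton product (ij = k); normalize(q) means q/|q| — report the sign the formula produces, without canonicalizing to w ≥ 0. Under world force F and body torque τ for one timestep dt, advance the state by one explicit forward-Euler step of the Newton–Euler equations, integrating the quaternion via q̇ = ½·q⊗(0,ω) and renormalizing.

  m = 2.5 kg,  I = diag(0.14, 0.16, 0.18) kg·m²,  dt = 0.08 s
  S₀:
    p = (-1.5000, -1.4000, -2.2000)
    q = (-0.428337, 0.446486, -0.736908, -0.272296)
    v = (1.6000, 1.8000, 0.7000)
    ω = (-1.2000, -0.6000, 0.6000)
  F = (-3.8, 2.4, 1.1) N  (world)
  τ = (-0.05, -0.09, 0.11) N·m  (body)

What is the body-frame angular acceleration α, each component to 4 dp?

ω×(Iω) gyroscopic = (-0.0072, 0.0288, 0.0144)
(τ − ω×Iω)/I = (-0.3057, -0.7425, 0.5311)

α = (-0.3057, -0.7425, 0.5311)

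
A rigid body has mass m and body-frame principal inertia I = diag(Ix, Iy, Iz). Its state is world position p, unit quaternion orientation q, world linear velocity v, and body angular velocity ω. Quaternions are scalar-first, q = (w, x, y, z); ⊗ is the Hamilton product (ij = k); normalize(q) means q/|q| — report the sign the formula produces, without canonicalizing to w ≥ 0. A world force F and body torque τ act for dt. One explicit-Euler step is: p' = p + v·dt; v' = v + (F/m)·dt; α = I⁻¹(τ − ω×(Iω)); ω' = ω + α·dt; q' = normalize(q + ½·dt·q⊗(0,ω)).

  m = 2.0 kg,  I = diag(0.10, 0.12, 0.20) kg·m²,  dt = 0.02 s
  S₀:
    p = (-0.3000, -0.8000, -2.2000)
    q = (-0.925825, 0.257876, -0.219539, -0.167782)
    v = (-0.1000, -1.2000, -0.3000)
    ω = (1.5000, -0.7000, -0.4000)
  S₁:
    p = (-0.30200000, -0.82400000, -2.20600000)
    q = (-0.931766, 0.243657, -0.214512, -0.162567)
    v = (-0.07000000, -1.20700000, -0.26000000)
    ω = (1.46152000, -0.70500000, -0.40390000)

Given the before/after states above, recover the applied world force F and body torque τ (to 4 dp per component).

F = (3.0000, -0.7000, 4.0000)
τ = (-0.1700, 0.0300, -0.0600)

v₁ − v₀ = (0.03000000, -0.00700000, 0.04000000)
applied force F = (3.0000, -0.7000, 4.0000)
rate change Δω = (-0.03848000, -0.00500000, -0.00390000)
gyro term ω₀×Iω₀ = (0.0224, 0.0600, -0.0210)
I·α + gyro = (-0.1700, 0.0300, -0.0600)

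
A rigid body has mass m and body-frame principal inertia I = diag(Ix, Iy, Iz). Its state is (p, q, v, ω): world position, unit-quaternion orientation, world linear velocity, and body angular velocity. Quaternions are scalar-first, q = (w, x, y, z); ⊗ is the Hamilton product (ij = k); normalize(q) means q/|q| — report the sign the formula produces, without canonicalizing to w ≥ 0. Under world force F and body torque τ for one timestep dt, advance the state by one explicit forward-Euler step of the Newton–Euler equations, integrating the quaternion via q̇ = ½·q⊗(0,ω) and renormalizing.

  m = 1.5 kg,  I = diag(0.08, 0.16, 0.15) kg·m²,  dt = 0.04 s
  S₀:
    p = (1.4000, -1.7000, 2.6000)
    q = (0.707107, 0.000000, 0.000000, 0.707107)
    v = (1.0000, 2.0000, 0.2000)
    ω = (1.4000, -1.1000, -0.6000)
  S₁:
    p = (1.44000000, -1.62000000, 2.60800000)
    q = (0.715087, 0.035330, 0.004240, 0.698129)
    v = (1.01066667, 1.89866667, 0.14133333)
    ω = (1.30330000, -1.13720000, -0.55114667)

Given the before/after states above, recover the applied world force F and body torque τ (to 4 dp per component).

F = (0.4000, -3.8000, -2.2000)
τ = (-0.2000, -0.0900, 0.0600)

rate change Δω = (-0.09670000, -0.03720000, 0.04885333)
gyro term ω₀×Iω₀ = (-0.0066, 0.0588, -0.1232)
τ = I·(Δω/dt) + ω₀×(Iω₀) = (-0.2000, -0.0900, 0.0600)
velocity change Δv = (0.01066667, -0.10133333, -0.05866667)
applied force F = (0.4000, -3.8000, -2.2000)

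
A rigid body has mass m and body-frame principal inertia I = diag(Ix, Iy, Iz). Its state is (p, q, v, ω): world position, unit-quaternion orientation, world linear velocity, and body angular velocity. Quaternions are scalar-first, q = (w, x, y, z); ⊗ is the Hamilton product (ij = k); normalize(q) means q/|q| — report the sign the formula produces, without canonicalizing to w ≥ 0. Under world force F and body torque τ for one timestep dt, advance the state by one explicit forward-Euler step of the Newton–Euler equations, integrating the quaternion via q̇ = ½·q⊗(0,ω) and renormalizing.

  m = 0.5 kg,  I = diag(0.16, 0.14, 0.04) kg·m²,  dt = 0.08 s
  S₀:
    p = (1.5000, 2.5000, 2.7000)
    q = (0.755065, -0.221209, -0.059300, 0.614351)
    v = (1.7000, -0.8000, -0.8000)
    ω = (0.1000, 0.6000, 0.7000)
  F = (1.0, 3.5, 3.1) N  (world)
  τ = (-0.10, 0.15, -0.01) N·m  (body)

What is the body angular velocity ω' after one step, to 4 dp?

ω' = (0.0710, 0.6809, 0.6824)

ω×(Iω) gyroscopic = (-0.0420, 0.0084, -0.0012)
α = I⁻¹(τ − ω×Iω) = (-0.3625, 1.0114, -0.2200)
ω' = ω + α·dt = (0.0710, 0.6809, 0.6824)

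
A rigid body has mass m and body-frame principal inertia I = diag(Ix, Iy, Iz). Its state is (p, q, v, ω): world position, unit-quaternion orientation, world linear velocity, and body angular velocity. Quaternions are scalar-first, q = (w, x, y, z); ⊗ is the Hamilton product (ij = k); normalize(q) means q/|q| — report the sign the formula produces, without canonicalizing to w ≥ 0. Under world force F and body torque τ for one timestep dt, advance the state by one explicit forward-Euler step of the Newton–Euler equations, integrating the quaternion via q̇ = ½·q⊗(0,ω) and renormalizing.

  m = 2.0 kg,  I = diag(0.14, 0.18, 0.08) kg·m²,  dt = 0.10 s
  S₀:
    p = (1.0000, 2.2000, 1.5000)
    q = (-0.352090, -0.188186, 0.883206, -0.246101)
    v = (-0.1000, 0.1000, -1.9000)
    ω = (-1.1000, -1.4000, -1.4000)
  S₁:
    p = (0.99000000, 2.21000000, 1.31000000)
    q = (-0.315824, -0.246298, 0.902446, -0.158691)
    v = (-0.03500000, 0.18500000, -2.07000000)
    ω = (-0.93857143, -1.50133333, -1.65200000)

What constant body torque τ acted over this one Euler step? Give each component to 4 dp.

rate change Δω = (0.16142857, -0.10133333, -0.25200000)
ω₀×(Iω₀) = (-0.1960, 0.0924, 0.0616)
τ = I·(Δω/dt) + ω₀×(Iω₀) = (0.0300, -0.0900, -0.1400)

τ = (0.0300, -0.0900, -0.1400)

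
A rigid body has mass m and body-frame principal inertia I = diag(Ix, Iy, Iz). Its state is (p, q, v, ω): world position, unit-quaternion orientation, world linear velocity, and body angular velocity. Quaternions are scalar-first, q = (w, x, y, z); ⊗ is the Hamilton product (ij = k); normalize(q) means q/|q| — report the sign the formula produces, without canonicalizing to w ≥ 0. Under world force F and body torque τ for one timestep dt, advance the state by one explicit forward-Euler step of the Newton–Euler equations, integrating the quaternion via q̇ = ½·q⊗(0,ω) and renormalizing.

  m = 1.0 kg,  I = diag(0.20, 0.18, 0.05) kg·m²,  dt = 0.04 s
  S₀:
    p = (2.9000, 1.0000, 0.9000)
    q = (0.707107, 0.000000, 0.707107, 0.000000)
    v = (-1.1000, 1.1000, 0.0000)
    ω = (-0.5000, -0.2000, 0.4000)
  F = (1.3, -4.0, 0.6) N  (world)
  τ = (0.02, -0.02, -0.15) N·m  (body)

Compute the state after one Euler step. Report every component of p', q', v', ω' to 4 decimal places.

p' = (2.8560, 1.0440, 0.9000)
q' = (0.7099, -0.0014, 0.7042, 0.0127)
v' = (-1.0480, 0.9400, 0.0240)
ω' = (-0.4981, -0.1978, 0.2816)

(τ − ω×Iω)/I = (0.0480, 0.0556, -2.9600)
ω' = ω + α·dt = (-0.4981, -0.1978, 0.2816)
2q̇ = q⊗(0,ω) = (0.1414214, -0.0707107, -0.1414214, 0.6363963)
q + ½dt·q⊗(0,ω), renormalized = (0.7099, -0.0014, 0.7042, 0.0127)
p + v·dt = (2.8560, 1.0440, 0.9000)
v + (F/m)dt = (-1.0480, 0.9400, 0.0240)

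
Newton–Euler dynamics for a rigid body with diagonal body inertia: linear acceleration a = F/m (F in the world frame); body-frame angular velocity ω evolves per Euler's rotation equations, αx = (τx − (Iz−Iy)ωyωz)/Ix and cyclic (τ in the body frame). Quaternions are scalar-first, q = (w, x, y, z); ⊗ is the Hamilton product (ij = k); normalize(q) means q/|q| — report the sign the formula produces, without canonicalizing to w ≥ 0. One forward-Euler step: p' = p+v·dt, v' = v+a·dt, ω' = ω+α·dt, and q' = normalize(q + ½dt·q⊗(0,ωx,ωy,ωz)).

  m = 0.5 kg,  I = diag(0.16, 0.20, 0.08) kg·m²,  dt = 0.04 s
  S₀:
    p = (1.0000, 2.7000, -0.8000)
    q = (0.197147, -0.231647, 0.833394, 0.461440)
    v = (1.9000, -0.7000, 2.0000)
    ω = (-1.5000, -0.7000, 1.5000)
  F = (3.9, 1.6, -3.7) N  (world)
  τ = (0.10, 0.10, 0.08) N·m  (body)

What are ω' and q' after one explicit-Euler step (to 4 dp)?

ω×(Iω) gyroscopic = (0.1260, -0.1800, 0.0420)
α = I⁻¹(τ − ω×Iω) = (-0.1625, 1.4000, 0.4750)
ω + α·dt = (-1.5065, -0.6440, 1.5190)
2q̇ = q⊗(0,ω) = (-0.4562547, 1.2773785, -0.4826924, 1.7079644)
updated quaternion q' = (0.1878, -0.2059, 0.8229, 0.4951)

ω' = (-1.5065, -0.6440, 1.5190)
q' = (0.1878, -0.2059, 0.8229, 0.4951)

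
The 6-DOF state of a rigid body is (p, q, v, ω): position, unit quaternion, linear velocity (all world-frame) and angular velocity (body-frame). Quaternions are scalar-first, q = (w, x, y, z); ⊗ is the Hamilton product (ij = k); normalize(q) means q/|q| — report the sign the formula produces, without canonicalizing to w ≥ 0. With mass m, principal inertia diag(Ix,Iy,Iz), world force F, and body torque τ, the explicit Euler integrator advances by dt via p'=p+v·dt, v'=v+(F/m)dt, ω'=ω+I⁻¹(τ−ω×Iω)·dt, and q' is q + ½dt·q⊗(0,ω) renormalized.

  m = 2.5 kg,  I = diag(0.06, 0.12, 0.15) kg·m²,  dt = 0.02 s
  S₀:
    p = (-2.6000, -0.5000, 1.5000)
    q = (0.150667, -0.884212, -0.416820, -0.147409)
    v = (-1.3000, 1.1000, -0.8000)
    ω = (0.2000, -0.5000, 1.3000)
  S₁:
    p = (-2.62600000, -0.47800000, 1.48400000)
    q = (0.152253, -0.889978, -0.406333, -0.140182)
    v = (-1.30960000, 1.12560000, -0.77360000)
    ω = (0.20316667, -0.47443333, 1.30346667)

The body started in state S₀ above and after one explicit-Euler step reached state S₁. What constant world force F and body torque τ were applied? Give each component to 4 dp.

F = (-1.2000, 3.2000, 3.3000)
τ = (-0.0100, 0.1300, 0.0200)

rate change Δω = (0.00316667, 0.02556667, 0.00346667)
gyro term ω₀×Iω₀ = (-0.0195, -0.0234, -0.0060)
τ = I·(Δω/dt) + ω₀×(Iω₀) = (-0.0100, 0.1300, 0.0200)
v₁ − v₀ = (-0.00960000, 0.02560000, 0.02640000)
F = m·Δv/dt = (-1.2000, 3.2000, 3.3000)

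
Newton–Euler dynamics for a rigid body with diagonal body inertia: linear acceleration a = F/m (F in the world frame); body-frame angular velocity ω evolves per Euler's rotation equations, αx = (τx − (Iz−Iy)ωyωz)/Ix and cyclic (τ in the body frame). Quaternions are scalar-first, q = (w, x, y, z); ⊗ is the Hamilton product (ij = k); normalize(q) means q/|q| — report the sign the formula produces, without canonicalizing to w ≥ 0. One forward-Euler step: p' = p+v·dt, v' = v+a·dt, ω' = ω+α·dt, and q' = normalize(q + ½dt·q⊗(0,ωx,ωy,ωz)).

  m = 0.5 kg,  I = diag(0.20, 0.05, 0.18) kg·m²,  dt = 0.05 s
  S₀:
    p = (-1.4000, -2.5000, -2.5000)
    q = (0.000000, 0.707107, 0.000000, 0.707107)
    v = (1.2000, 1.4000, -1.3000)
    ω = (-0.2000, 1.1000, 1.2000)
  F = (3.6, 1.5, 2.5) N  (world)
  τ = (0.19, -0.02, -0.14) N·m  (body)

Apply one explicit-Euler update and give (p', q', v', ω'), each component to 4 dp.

p' = (-1.3400, -2.4300, -2.5650)
q' = (-0.0177, 0.6871, -0.0247, 0.7259)
v' = (1.5600, 1.5500, -1.0500)
ω' = (-0.1954, 1.0848, 1.1519)

precession coupling ω×(Iω) = (0.1716, -0.0048, 0.0330)
(τ − ω×Iω)/I = (0.0920, -0.3040, -0.9611)
new body rate ω' = (-0.1954, 1.0848, 1.1519)
2q̇ = q⊗(0,ω) = (-0.7071070, -0.7778177, -0.9899498, 0.7778177)
q' = normalize(q + ½dt·q⊗(0,ω)) = (-0.0177, 0.6871, -0.0247, 0.7259)
a = F/m = (7.2000, 3.0000, 5.0000)
p' = p + v·dt = (-1.3400, -2.4300, -2.5650)
v + (F/m)dt = (1.5600, 1.5500, -1.0500)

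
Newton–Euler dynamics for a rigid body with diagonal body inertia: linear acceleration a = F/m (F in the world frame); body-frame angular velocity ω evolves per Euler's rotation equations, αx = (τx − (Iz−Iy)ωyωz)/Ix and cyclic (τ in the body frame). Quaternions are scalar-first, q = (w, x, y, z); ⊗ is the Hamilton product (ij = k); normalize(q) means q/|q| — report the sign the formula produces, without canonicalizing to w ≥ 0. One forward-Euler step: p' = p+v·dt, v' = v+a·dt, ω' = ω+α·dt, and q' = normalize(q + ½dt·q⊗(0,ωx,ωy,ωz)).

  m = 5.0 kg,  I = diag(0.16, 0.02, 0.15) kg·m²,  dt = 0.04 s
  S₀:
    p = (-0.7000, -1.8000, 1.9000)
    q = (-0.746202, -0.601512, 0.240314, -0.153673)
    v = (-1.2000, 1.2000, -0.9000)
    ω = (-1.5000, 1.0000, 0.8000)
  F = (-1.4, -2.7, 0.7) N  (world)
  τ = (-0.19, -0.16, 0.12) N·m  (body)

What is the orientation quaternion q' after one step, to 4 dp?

q' = (-0.7660, -0.5718, 0.2394, -0.1703)

q⊗(0,ω) = (-1.0196436, 1.4652272, -0.0344829, -0.8380026)
q' = normalize(q + ½dt·q⊗(0,ω)) = (-0.7660, -0.5718, 0.2394, -0.1703)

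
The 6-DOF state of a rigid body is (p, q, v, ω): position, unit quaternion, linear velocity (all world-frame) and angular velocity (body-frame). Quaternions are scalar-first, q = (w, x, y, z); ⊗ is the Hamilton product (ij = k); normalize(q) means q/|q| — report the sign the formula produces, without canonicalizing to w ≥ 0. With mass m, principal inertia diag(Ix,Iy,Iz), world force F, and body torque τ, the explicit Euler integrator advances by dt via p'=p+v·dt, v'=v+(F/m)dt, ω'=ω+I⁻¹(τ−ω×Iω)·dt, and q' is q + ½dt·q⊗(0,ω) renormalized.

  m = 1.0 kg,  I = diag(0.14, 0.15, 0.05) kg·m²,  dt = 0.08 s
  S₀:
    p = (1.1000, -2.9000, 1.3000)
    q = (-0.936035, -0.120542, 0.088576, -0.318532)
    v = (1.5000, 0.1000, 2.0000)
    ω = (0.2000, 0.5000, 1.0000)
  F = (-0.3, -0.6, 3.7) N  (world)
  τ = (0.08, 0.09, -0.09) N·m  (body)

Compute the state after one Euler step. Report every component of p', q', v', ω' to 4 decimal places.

(τ − ω×Iω)/I = (0.9286, 0.4800, -1.8200)
ω + α·dt = (0.2743, 0.5384, 0.8544)
q⊗(0,ω) = (0.2983524, 0.0606350, -0.4111819, -1.0140212)
q' = normalize(q + ½dt·q⊗(0,ω)) = (-0.9231, -0.1180, 0.0721, -0.3587)
p + v·dt = (1.2200, -2.8920, 1.4600)
v' = v + a·dt = (1.4760, 0.0520, 2.2960)

p' = (1.2200, -2.8920, 1.4600)
q' = (-0.9231, -0.1180, 0.0721, -0.3587)
v' = (1.4760, 0.0520, 2.2960)
ω' = (0.2743, 0.5384, 0.8544)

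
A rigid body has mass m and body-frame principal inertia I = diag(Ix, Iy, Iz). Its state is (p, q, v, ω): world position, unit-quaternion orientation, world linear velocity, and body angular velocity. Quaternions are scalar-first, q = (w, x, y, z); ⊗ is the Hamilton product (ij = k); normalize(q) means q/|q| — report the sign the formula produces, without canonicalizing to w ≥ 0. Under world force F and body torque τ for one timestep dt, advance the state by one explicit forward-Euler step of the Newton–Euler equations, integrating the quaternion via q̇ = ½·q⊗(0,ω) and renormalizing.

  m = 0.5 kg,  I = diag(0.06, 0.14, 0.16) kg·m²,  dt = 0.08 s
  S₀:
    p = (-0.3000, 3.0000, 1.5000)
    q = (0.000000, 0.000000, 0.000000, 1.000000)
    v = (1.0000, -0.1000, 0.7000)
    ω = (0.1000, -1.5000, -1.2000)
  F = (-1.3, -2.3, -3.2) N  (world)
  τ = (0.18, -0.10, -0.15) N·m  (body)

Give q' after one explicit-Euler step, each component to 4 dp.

q' = (0.0479, 0.0598, 0.0040, 0.9971)

q⊗(0,ω) = (1.2000000, 1.5000000, 0.1000000, 0.0000000)
updated quaternion q' = (0.0479, 0.0598, 0.0040, 0.9971)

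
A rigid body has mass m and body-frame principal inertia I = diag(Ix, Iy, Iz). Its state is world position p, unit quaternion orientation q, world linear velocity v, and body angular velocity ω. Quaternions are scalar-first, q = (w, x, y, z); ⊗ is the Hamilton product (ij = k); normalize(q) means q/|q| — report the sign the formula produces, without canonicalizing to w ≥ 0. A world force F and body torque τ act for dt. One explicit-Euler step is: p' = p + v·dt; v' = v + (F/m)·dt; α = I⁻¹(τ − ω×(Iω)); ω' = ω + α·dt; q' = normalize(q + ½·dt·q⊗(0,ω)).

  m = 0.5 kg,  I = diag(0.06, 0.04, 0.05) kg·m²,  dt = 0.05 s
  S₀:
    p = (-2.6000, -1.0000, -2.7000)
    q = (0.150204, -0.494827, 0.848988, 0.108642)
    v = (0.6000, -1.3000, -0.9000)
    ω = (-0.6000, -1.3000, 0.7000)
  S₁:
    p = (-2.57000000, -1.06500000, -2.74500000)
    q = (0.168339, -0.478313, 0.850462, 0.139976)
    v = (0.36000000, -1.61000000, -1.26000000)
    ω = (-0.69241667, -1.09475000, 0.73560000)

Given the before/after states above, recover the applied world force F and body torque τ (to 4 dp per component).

Δω = ω₁−ω₀ = (-0.09241667, 0.20525000, 0.03560000)
applied torque τ = (-0.1200, 0.1600, 0.0200)
Δv = v₁−v₀ = (-0.24000000, -0.31000000, -0.36000000)
applied force F = (-2.4000, -3.1000, -3.6000)

F = (-2.4000, -3.1000, -3.6000)
τ = (-0.1200, 0.1600, 0.0200)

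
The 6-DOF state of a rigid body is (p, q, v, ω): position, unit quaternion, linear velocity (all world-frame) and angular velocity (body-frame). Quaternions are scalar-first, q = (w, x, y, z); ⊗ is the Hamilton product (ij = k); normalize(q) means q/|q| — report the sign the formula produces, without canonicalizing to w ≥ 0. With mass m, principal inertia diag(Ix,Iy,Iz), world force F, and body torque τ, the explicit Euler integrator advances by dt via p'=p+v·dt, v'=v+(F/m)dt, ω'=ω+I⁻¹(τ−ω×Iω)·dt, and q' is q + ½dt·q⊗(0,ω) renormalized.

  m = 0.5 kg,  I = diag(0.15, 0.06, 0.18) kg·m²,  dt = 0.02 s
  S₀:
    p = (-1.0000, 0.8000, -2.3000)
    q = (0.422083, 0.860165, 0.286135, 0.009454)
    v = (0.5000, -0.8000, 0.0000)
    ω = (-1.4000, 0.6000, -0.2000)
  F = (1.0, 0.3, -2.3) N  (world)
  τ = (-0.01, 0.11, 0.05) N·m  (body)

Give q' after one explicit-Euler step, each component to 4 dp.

q' = (0.4324, 0.8535, 0.2902, 0.0178)

q⊗(0,ω) = (1.0344408, -0.6538156, 0.4120472, 0.8322714)
updated quaternion q' = (0.4324, 0.8535, 0.2902, 0.0178)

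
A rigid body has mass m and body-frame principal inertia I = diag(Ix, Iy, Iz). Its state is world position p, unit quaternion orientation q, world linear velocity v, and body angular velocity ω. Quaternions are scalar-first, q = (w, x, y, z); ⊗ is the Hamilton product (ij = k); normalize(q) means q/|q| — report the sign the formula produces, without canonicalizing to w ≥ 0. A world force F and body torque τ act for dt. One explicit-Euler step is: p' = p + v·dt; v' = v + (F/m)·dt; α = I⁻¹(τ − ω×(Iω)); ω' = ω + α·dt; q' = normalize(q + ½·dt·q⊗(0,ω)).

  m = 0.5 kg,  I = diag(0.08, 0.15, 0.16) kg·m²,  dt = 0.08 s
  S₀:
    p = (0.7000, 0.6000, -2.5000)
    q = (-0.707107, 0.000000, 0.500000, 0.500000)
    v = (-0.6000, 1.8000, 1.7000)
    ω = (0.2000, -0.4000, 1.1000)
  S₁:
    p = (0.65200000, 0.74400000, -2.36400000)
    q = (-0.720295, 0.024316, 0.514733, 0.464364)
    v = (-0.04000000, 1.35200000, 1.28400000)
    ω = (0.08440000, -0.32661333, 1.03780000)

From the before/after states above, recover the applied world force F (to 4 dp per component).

F = (3.5000, -2.8000, -2.6000)

velocity change Δv = (0.56000000, -0.44800000, -0.41600000)
applied force F = (3.5000, -2.8000, -2.6000)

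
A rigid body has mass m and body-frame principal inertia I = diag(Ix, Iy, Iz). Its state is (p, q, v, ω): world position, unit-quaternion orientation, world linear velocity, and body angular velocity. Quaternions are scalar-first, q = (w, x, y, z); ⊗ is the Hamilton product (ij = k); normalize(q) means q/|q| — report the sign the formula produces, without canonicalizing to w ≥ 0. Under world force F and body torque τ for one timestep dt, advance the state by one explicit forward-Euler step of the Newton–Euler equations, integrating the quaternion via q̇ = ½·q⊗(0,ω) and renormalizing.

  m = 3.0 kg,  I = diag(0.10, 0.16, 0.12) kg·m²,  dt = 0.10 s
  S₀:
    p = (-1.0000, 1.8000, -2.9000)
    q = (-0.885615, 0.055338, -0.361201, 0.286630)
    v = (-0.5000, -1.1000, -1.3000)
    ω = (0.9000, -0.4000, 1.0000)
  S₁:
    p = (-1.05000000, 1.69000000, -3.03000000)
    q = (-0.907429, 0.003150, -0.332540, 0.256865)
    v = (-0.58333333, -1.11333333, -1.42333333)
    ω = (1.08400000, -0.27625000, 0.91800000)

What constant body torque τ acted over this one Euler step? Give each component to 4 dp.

τ = (0.2000, 0.1800, -0.1200)

Δω = ω₁−ω₀ = (0.18400000, 0.12375000, -0.08200000)
applied torque τ = (0.2000, 0.1800, -0.1200)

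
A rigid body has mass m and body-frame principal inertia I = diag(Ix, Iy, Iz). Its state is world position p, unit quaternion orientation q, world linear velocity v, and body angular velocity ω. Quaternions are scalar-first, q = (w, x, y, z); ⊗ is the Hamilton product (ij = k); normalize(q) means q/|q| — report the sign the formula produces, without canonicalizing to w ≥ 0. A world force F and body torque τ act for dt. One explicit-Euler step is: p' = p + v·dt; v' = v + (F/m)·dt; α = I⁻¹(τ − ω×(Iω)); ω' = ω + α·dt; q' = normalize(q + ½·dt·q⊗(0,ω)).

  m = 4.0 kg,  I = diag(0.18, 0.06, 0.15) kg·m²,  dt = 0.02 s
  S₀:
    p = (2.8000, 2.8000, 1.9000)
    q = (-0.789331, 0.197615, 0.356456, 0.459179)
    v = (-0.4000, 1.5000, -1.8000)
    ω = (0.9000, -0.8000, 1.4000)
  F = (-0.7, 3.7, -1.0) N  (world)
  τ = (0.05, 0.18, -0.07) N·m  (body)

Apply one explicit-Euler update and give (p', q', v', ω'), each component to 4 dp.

precession coupling ω×(Iω) = (-0.1008, 0.0378, 0.0864)
(τ − ω×Iω)/I = (0.8378, 2.3700, -1.0427)
new body rate ω' = (0.9168, -0.7526, 1.3791)
2q̇ = q⊗(0,ω) = (-0.5355393, 0.1559837, 0.7680649, -1.5839658)
q + ½dt·q⊗(0,ω), renormalized = (-0.7946, 0.1991, 0.3641, 0.4433)
p + v·dt = (2.7920, 2.8300, 1.8640)
v' = v + a·dt = (-0.4035, 1.5185, -1.8050)

p' = (2.7920, 2.8300, 1.8640)
q' = (-0.7946, 0.1991, 0.3641, 0.4433)
v' = (-0.4035, 1.5185, -1.8050)
ω' = (0.9168, -0.7526, 1.3791)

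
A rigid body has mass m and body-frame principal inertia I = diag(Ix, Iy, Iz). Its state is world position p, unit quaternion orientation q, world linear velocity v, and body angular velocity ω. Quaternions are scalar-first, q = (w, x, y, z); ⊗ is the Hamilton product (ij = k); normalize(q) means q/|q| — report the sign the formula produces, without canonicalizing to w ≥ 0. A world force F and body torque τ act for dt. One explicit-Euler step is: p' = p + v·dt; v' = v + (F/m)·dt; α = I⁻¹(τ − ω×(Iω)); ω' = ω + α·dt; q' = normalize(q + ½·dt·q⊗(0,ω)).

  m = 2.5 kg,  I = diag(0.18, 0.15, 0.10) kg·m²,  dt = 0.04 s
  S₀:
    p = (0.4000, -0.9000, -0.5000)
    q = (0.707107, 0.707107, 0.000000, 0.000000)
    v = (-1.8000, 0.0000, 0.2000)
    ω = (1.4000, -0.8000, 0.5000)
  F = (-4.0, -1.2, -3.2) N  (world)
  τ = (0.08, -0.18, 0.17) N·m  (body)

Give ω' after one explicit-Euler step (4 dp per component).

ω' = (1.4133, -0.8629, 0.5546)

(τ − ω×Iω)/I = (0.3333, -1.5733, 1.3640)
new body rate ω' = (1.4133, -0.8629, 0.5546)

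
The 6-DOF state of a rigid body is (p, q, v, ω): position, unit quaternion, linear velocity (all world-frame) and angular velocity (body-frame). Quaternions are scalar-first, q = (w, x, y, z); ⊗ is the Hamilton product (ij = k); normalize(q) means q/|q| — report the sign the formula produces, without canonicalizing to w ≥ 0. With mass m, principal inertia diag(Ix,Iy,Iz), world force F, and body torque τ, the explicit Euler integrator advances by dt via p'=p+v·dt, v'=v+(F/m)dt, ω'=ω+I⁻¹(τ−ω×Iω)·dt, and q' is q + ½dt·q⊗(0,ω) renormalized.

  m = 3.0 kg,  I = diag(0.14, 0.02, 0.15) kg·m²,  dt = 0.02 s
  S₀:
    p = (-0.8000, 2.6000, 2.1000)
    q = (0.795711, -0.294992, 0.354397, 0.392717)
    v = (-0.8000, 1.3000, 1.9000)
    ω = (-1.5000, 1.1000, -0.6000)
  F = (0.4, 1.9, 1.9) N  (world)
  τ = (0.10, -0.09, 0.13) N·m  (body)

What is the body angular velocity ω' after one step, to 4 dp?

α = I⁻¹(τ − ω×Iω) = (1.3271, -4.0500, -0.4533)
new body rate ω' = (-1.4735, 1.0190, -0.6091)

ω' = (-1.4735, 1.0190, -0.6091)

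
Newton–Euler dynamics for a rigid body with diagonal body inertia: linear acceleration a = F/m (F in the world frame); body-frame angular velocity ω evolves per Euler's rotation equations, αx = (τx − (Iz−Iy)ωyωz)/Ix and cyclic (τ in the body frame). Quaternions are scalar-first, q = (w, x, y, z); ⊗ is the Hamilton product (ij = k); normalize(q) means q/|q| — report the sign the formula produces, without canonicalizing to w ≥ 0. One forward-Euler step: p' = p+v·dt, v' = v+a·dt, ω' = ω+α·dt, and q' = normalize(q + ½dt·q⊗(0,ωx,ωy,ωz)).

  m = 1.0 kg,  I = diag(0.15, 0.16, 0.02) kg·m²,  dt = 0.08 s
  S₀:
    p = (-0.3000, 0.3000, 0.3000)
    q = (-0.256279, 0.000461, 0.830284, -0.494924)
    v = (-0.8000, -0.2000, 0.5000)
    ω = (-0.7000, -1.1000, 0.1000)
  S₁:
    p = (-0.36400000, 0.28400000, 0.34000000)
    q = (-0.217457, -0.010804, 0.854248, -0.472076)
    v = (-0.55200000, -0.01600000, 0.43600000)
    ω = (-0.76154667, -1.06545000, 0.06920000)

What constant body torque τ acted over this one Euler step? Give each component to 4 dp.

τ = (-0.1000, 0.0600, 0.0000)

Δω = ω₁−ω₀ = (-0.06154667, 0.03455000, -0.03080000)
I·α + gyro = (-0.1000, 0.0600, 0.0000)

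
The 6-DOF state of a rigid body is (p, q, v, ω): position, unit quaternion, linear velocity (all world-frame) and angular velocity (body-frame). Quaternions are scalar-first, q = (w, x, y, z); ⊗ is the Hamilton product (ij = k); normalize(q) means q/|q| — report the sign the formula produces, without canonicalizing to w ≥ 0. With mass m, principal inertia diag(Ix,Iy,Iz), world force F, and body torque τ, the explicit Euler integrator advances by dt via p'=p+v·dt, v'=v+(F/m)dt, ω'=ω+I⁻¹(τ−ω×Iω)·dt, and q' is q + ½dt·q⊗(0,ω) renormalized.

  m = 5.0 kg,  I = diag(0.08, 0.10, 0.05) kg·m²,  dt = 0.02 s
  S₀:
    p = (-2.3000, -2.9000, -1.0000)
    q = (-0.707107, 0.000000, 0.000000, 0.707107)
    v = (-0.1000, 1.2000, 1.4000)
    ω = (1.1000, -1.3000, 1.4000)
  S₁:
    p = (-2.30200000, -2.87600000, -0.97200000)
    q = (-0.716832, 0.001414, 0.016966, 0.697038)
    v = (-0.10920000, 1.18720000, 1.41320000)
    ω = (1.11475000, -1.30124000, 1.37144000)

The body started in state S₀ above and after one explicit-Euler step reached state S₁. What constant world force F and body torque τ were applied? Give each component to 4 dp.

F = (-2.3000, -3.2000, 3.3000)
τ = (0.1500, 0.0400, -0.1000)

Δω = ω₁−ω₀ = (0.01475000, -0.00124000, -0.02856000)
I·α + gyro = (0.1500, 0.0400, -0.1000)
velocity change Δv = (-0.00920000, -0.01280000, 0.01320000)
m·(v₁−v₀)/dt = (-2.3000, -3.2000, 3.3000)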